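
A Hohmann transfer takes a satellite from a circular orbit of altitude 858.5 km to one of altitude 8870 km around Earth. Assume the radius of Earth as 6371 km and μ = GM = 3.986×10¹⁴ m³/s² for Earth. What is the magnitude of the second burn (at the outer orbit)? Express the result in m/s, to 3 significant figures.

r₁ = 6371 + 858.5 = 7229.5 km = 7.2295×10⁶ m.
r₂ = 6371 + 8870 = 15241 km = 1.5241×10⁷ m.
Transfer ellipse a_t = (r₁ + r₂)/2 = 1.124×10⁷ m.
At r₁: circular v_c1 = √(μ/r₁) = 7425 m/s; transfer-perigee v_p = √[μ(2/r₁ − 1/a_t)] = 8648 m/s.
At r₂: circular v_c2 = √(μ/r₂) = 5114 m/s; transfer-apogee v_a = √[μ(2/r₂ − 1/a_t)] = 4102 m/s.
Δv₂ = v_c2 − v_a = 1012 m/s.

Δv ≈ 1010 m/s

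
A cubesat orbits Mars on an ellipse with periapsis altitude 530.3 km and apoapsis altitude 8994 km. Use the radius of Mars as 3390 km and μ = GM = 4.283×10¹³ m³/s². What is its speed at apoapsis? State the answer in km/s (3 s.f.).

r_p = 3390 + 530.3 = 3920.3 km = 3.9203×10⁶ m.
r_a = 3390 + 8994 = 12384 km = 1.2384×10⁷ m.
Semi-major axis a = (r_p + r_a)/2 = 8152.1 km = 8.152×10⁶ m.
Vis-viva: v² = μ(2/r − 1/a) = 4.283×10¹³ × (1.615×10⁻⁷ − 1.227×10⁻⁷) = 1.663×10⁶ m²/s².
v = 1290 m/s = 1.290 km/s.

v ≈ 1.29 km/s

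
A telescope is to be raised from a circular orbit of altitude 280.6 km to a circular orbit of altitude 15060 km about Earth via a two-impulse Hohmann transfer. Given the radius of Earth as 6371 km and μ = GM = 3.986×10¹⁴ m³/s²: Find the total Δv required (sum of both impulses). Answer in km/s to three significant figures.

r₁ = 6371 + 280.6 = 6651.6 km = 6.6516×10⁶ m.
r₂ = 6371 + 15060 = 21431 km = 2.1431×10⁷ m.
Transfer ellipse a_t = (r₁ + r₂)/2 = 1.404×10⁷ m.
At r₁: circular v_c1 = √(μ/r₁) = 7741 m/s; transfer-perigee v_p = √[μ(2/r₁ − 1/a_t)] = 9564 m/s.
Δv₁ = v_p − v_c1 = 1822 m/s.
At r₂: circular v_c2 = √(μ/r₂) = 4313 m/s; transfer-apogee v_a = √[μ(2/r₂ − 1/a_t)] = 2968 m/s.
Δv₂ = v_c2 − v_a = 1344 m/s.
Total Δv = Δv₁ + Δv₂ = 3167 m/s = 3.167 km/s.

Δv_total ≈ 3.17 km/s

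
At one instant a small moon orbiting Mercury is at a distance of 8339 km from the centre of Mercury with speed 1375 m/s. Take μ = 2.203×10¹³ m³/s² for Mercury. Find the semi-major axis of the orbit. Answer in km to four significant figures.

r = 8.339×10⁶ m.
Vis-viva rearranged: 1/a = 2/r − v²/μ = 2.398×10⁻⁷ − 8.582×10⁻⁸ = 1.540×10⁻⁷ m⁻¹.
a = 6.493×10⁶ m = 6492.8 km.

a ≈ 6493 km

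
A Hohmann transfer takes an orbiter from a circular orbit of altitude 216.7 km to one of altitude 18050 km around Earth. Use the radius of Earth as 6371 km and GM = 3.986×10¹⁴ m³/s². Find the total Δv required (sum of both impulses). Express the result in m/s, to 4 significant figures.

r₁ = 6371 + 216.7 = 6587.7 km = 6.5877×10⁶ m.
r₂ = 6371 + 18050 = 24421 km = 2.4421×10⁷ m.
Transfer ellipse a_t = (r₁ + r₂)/2 = 1.550×10⁷ m.
At r₁: circular v_c1 = √(μ/r₁) = 7779 m/s; transfer-perigee v_p = √[μ(2/r₁ − 1/a_t)] = 9762 m/s.
Δv₁ = v_p − v_c1 = 1984 m/s.
At r₂: circular v_c2 = √(μ/r₂) = 4040 m/s; transfer-apogee v_a = √[μ(2/r₂ − 1/a_t)] = 2633 m/s.
Δv₂ = v_c2 − v_a = 1407 m/s.
Total Δv = Δv₁ + Δv₂ = 3390 m/s.

Δv_total ≈ 3390 m/s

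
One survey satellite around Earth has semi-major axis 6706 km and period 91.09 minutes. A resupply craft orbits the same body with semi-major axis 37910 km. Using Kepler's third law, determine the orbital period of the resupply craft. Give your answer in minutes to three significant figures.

Kepler's third law: T² ∝ a³, so T₂ = T₁ (a₂/a₁)^(3/2).
a₂/a₁ = 5.653, (a₂/a₁)^(3/2) = 13.44.
T₂ = 91.09 × 13.44 = 1224 minutes.

T₂ ≈ 1220 minutes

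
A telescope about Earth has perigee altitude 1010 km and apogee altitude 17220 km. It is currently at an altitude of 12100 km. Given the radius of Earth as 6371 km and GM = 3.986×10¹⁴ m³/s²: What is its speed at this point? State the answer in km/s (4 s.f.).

v ≈ 4.174 km/s

r_p = 6371 + 1010 = 7381.0 km = 7.3810×10⁶ m.
r_a = 6371 + 17220 = 23591 km = 2.3591×10⁷ m.
r = 6371 + 12100 = 18471 km = 1.847×10⁷ m.
Semi-major axis a = (r_p + r_a)/2 = 15486 km = 1.549×10⁷ m.
Vis-viva: v² = μ(2/r − 1/a) = 3.986×10¹⁴ × (1.083×10⁻⁷ − 6.457×10⁻⁸) = 1.742×10⁷ m²/s².
v = 4174 m/s = 4.174 km/s.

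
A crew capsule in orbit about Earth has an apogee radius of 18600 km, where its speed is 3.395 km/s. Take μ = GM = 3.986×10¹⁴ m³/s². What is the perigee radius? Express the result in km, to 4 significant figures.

r_a = 1.860×10⁷ m.
Specific energy ε = v²/2 − μ/r = -1.567×10⁷ J/kg, so a = −μ/(2ε) = 1.272×10⁷ m.
The apsides satisfy r_p + r_a = 2a, so the perigee radius is 2a − r_a = 6.842×10⁶ m = 6841.9 km.

perigee radius ≈ 6842 km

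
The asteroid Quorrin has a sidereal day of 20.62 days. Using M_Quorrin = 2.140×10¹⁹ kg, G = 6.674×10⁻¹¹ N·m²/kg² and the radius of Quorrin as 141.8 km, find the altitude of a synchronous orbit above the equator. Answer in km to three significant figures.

h_sync ≈ 4720 km

μ = GM = 6.674×10⁻¹¹ × 2.140×10¹⁹ = 1.428×10⁹ m³/s².
T = 20.62 days = 1.782×10⁶ s.
A synchronous orbit has period T, so by Kepler's third law a = (μT²/4π²)^(1/3).
μT²/4π² = 1.428×10⁹ × (1.782×10⁶)² / 39.48 = 1.148×10²⁰ m³.
a = 4.861×10⁶ m = 4860.5 km.
Altitude h = a − R = 4860.5 − 141.8 = 4718.7 km.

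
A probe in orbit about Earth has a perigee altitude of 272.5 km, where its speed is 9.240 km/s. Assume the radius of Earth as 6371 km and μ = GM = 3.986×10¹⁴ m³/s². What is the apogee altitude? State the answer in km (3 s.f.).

r_p = 6371 + 272.5 = 6643.5 km = 6.644×10⁶ m.
Specific energy ε = v²/2 − μ/r = -1.731×10⁷ J/kg, so a = −μ/(2ε) = 1.151×10⁷ m.
The apsides satisfy r_p + r_a = 2a, so the apogee radius is 2a − r_p = 1.638×10⁷ m = 16384 km.
Apogee altitude = 16384 − 6371 = 10013 km.

apogee altitude ≈ 10000 km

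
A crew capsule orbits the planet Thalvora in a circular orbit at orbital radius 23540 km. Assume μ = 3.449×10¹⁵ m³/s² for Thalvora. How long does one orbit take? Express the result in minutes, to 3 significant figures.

r = 23540 km = 2.354×10⁷ m.
Kepler's third law: T = 2π√(r³/μ) = 2π√((2.354×10⁷)³ / 3.449×10¹⁵).
r³/μ = 3.782×10⁶ s², so T = 2π × 1.945×10³ = 1.222×10⁴ s.
Converting: 1.222×10⁴ s ÷ 60.00 = 203.7 minutes.

T ≈ 204 minutes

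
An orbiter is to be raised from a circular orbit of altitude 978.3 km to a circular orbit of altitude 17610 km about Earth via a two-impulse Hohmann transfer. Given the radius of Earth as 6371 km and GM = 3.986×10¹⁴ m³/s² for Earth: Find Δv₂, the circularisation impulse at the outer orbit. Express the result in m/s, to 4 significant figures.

Δv ≈ 1284 m/s

r₁ = 6371 + 978.3 = 7349.3 km = 7.3493×10⁶ m.
r₂ = 6371 + 17610 = 23981 km = 2.3981×10⁷ m.
Transfer ellipse a_t = (r₁ + r₂)/2 = 1.567×10⁷ m.
At r₁: circular v_c1 = √(μ/r₁) = 7365 m/s; transfer-perigee v_p = √[μ(2/r₁ − 1/a_t)] = 9112 m/s.
At r₂: circular v_c2 = √(μ/r₂) = 4077 m/s; transfer-apogee v_a = √[μ(2/r₂ − 1/a_t)] = 2792 m/s.
Δv₂ = v_c2 − v_a = 1284 m/s.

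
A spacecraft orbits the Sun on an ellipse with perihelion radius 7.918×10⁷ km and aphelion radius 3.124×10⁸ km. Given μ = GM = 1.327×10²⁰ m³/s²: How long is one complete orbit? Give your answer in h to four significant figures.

Semi-major axis a = (r_p + r_a)/2 = (7.9180×10⁷ + 3.1240×10⁸)/2 = 1.9579×10⁸ km = 1.958×10¹¹ m.
By Kepler's third law T = 2π√(a³/μ) = 2π × 7.521×10⁶ = 4.725×10⁷ s.
= 13130 h.

T ≈ 13130 h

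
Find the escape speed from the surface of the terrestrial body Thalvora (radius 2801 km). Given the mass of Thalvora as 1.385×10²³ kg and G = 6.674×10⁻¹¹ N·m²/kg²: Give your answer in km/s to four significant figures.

v_esc ≈ 2.569 km/s

μ = GM = 6.674×10⁻¹¹ × 1.385×10²³ = 9.243×10¹² m³/s².
r = R = 2.801×10⁶ m.
Escape speed v_esc = √(2μ/r) = √(2 × 9.243×10¹² / 2.801×10⁶) = √(6.600×10⁶) = 2569 m/s.
= 2.569 km/s.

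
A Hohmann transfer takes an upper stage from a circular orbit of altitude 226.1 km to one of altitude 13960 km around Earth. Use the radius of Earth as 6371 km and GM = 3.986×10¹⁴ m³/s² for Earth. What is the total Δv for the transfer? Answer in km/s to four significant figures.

Δv_total ≈ 3.107 km/s

r₁ = 6371 + 226.1 = 6597.1 km = 6.5971×10⁶ m.
r₂ = 6371 + 13960 = 20331 km = 2.0331×10⁷ m.
Transfer ellipse a_t = (r₁ + r₂)/2 = 1.346×10⁷ m.
At r₁: circular v_c1 = √(μ/r₁) = 7773 m/s; transfer-perigee v_p = √[μ(2/r₁ − 1/a_t)] = 9552 m/s.
Δv₁ = v_p − v_c1 = 1779 m/s.
At r₂: circular v_c2 = √(μ/r₂) = 4428 m/s; transfer-apogee v_a = √[μ(2/r₂ − 1/a_t)] = 3099 m/s.
Δv₂ = v_c2 − v_a = 1328 m/s.
Total Δv = Δv₁ + Δv₂ = 3107 m/s = 3.107 km/s.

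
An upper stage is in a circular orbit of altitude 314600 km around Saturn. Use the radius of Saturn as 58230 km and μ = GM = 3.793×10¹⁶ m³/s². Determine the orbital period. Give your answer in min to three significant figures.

T ≈ 3870 min

r = 58230 + 314600 = 372830 km = 3.7283×10⁸ m.
Kepler's third law: T = 2π√(r³/μ) = 2π√((3.728×10⁸)³ / 3.793×10¹⁶).
r³/μ = 1.366×10⁹ s², so T = 2π × 3.696×10⁴ = 2.322×10⁵ s.
Converting: 2.322×10⁵ s ÷ 60.00 = 3871 min.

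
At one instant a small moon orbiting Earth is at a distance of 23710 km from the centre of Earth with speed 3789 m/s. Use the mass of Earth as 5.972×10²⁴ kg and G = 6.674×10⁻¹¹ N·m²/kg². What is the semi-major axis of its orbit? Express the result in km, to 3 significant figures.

μ = GM = 6.674×10⁻¹¹ × 5.972×10²⁴ = 3.986×10¹⁴ m³/s².
r = 2.371×10⁷ m.
Vis-viva rearranged: 1/a = 2/r − v²/μ = 8.435×10⁻⁸ − 3.602×10⁻⁸ = 4.833×10⁻⁸ m⁻¹.
a = 2.069×10⁷ m = 20690 km.

a ≈ 20700 km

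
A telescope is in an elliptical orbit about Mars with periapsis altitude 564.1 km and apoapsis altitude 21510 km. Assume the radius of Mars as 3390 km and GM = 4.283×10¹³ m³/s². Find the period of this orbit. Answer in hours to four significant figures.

r_p = 3390 + 564.1 = 3954.1 km = 3.9541×10⁶ m.
r_a = 3390 + 21510 = 24900 km = 2.4900×10⁷ m.
Semi-major axis a = (r_p + r_a)/2 = (3954.1 + 24900)/2 = 14427 km = 1.443×10⁷ m.
By Kepler's third law T = 2π√(a³/μ) = 2π × 8.373×10³ = 5.261×10⁴ s.
= 14.61 hours.

T ≈ 14.61 hours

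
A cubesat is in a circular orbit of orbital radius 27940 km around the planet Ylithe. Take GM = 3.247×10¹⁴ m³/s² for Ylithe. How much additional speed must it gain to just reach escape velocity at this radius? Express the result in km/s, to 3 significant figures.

Δv ≈ 1.41 km/s

r = 27940 km = 2.794×10⁷ m.
Circular speed v_c = √(μ/r) = 3409 m/s.
Escape speed v_esc = √(2μ/r) = √2 × v_c = 4821 m/s.
Δv = v_esc − v_c = 1412 m/s = 1.412 km/s.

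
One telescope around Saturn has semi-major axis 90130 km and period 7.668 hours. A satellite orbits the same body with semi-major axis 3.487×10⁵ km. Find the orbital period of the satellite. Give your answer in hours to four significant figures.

Kepler's third law: T² ∝ a³, so T₂ = T₁ (a₂/a₁)^(3/2).
a₂/a₁ = 3.869, (a₂/a₁)^(3/2) = 7.610.
T₂ = 7.668 × 7.610 = 58.35 hours.

T₂ ≈ 58.35 hours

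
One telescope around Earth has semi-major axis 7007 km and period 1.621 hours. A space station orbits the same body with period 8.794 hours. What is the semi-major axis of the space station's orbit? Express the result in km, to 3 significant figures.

a₂ ≈ 21600 km

Kepler's third law: a³ ∝ T², so a₂ = a₁ (T₂/T₁)^(2/3).
T₂/T₁ = 5.425, (T₂/T₁)^(2/3) = 3.087.
a₂ = 7007 × 3.087 = 21630 km.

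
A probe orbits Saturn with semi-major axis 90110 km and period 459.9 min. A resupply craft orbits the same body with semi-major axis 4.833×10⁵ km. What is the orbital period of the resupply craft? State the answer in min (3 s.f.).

Kepler's third law: T² ∝ a³, so T₂ = T₁ (a₂/a₁)^(3/2).
a₂/a₁ = 5.363, (a₂/a₁)^(3/2) = 12.42.
T₂ = 459.9 × 12.42 = 5713 min.

T₂ ≈ 5710 min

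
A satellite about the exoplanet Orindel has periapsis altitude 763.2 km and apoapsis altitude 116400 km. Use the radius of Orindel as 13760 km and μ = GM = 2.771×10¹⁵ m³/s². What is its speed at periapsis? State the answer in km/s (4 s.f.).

v ≈ 18.53 km/s

r_p = 13760 + 763.2 = 14523 km = 1.4523×10⁷ m.
r_a = 13760 + 116400 = 130160 km = 1.3016×10⁸ m.
Semi-major axis a = (r_p + r_a)/2 = 72342 km = 7.234×10⁷ m.
Vis-viva: v² = μ(2/r − 1/a) = 2.771×10¹⁵ × (1.377×10⁻⁷ − 1.382×10⁻⁸) = 3.433×10⁸ m²/s².
v = 18530 m/s = 18.53 km/s.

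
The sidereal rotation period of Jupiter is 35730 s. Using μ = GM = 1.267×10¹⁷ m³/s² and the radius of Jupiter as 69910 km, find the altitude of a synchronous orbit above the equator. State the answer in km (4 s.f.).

h_sync ≈ 90110 km

A synchronous orbit has period T, so by Kepler's third law a = (μT²/4π²)^(1/3).
μT²/4π² = 1.267×10¹⁷ × (3.573×10⁴)² / 39.48 = 4.097×10²⁴ m³.
a = 1.600×10⁸ m = 1.6002×10⁵ km.
Altitude h = a − R = 1.6002×10⁵ − 69910 = 90105 km.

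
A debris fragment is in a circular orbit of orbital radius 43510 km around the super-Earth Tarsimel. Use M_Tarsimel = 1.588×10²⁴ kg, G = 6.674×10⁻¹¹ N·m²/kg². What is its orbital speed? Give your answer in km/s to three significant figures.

μ = GM = 6.674×10⁻¹¹ × 1.588×10²⁴ = 1.060×10¹⁴ m³/s².
r = 43510 km = 4.351×10⁷ m.
For a circular orbit v = √(μ/r) = √(1.060×10¹⁴ / 4.351×10⁷) = √(2.436×10⁶) = 1561 m/s.
That is 1.561 km/s.

v ≈ 1.56 km/s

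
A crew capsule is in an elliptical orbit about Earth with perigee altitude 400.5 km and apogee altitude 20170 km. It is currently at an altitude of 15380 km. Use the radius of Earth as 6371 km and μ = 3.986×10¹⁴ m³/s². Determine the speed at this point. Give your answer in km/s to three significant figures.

v ≈ 3.57 km/s

r_p = 6371 + 400.5 = 6771.5 km = 6.7715×10⁶ m.
r_a = 6371 + 20170 = 26541 km = 2.6541×10⁷ m.
r = 6371 + 15380 = 21751 km = 2.175×10⁷ m.
Semi-major axis a = (r_p + r_a)/2 = 16656 km = 1.666×10⁷ m.
Vis-viva: v² = μ(2/r − 1/a) = 3.986×10¹⁴ × (9.195×10⁻⁸ − 6.004×10⁻⁸) = 1.272×10⁷ m²/s².
v = 3567 m/s = 3.567 km/s.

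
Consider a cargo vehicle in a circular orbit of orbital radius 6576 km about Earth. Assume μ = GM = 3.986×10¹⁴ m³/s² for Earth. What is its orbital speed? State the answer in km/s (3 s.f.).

v ≈ 7.79 km/s

r = 6576 km = 6.576×10⁶ m.
For a circular orbit v = √(μ/r) = √(3.986×10¹⁴ / 6.576×10⁶) = √(6.061×10⁷) = 7786 m/s.
That is 7.786 km/s.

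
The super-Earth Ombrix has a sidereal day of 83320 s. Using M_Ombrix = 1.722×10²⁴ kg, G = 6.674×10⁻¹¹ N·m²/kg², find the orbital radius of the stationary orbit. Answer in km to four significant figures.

r_sync ≈ 27240 km

μ = GM = 6.674×10⁻¹¹ × 1.722×10²⁴ = 1.149×10¹⁴ m³/s².
A synchronous orbit has period T, so by Kepler's third law a = (μT²/4π²)^(1/3).
μT²/4π² = 1.149×10¹⁴ × (8.332×10⁴)² / 39.48 = 2.021×10²² m³.
a = 2.724×10⁷ m = 27239 km.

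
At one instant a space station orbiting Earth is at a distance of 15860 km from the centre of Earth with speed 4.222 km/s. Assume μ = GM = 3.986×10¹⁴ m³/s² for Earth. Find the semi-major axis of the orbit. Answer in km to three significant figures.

r = 1.586×10⁷ m.
Specific orbital energy ε = v²/2 − μ/r = (4222)²/2 − 3.986×10¹⁴/1.586×10⁷ = -1.622×10⁷ J/kg.
Since ε = −μ/(2a), a = −μ/(2ε) = 1.229×10⁷ m = 12287 km.

a ≈ 12300 km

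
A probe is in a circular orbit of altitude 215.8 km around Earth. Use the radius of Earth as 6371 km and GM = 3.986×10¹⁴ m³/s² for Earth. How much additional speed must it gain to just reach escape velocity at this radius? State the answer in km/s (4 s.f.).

Δv ≈ 3.222 km/s

r = 6371 + 215.8 = 6586.8 km = 6.5868×10⁶ m.
Circular speed v_c = √(μ/r) = 7779 m/s.
Escape speed v_esc = √(2μ/r) = √2 × v_c = 11000 m/s.
Δv = v_esc − v_c = 3222 m/s = 3.222 km/s.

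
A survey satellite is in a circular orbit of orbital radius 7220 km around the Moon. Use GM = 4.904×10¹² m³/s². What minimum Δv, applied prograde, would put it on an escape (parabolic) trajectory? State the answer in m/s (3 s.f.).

Δv ≈ 341 m/s

r = 7220 km = 7.220×10⁶ m.
Circular speed v_c = √(μ/r) = 824.2 m/s.
Escape speed v_esc = √(2μ/r) = √2 × v_c = 1166 m/s.
Δv = v_esc − v_c = 341.4 m/s.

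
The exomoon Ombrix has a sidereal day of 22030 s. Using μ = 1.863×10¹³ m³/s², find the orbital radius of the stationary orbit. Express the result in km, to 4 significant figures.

r_sync ≈ 6118 km

A synchronous orbit has period T, so by Kepler's third law a = (μT²/4π²)^(1/3).
μT²/4π² = 1.863×10¹³ × (2.203×10⁴)² / 39.48 = 2.290×10²⁰ m³.
a = 6.118×10⁶ m = 6118.3 km.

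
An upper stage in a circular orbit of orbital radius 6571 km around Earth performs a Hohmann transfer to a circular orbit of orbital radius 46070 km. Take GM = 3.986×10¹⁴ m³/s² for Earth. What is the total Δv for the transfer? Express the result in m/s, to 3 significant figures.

r₁ = 6571 km = 6.571×10⁶ m.
r₂ = 46070 km = 4.607×10⁷ m.
Transfer ellipse a_t = (r₁ + r₂)/2 = 2.632×10⁷ m.
At r₁: circular v_c1 = √(μ/r₁) = 7788 m/s; transfer-perigee v_p = √[μ(2/r₁ − 1/a_t)] = 10300 m/s.
Δv₁ = v_p − v_c1 = 2516 m/s.
At r₂: circular v_c2 = √(μ/r₂) = 2941 m/s; transfer-apogee v_a = √[μ(2/r₂ − 1/a_t)] = 1470 m/s.
Δv₂ = v_c2 − v_a = 1472 m/s.
Total Δv = Δv₁ + Δv₂ = 3987 m/s.

Δv_total ≈ 3990 m/s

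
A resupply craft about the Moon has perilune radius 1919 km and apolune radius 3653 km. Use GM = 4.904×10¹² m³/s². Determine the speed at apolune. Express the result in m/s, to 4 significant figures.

Semi-major axis a = (r_p + r_a)/2 = 2786.0 km = 2.786×10⁶ m.
Vis-viva: v² = μ(2/r − 1/a) = 4.904×10¹² × (5.475×10⁻⁷ − 3.589×10⁻⁷) = 9.247×10⁵ m²/s².
v = 961.6 m/s.

v ≈ 961.6 m/s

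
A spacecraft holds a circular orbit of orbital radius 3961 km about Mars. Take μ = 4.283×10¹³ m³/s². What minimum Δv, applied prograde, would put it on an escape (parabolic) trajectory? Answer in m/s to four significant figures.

r = 3961 km = 3.961×10⁶ m.
Circular speed v_c = √(μ/r) = 3288 m/s.
Escape speed v_esc = √(2μ/r) = √2 × v_c = 4650 m/s.
Δv = v_esc − v_c = 1362 m/s.

Δv ≈ 1362 m/s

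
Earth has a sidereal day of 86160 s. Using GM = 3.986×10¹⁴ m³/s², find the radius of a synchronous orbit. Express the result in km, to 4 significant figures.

r_sync ≈ 42160 km

A synchronous orbit has period T, so by Kepler's third law a = (μT²/4π²)^(1/3).
μT²/4π² = 3.986×10¹⁴ × (8.616×10⁴)² / 39.48 = 7.495×10²² m³.
a = 4.216×10⁷ m = 42163 km.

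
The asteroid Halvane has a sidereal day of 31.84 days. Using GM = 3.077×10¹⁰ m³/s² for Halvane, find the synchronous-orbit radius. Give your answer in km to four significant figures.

T = 31.84 days = 2.751×10⁶ s.
A synchronous orbit has period T, so by Kepler's third law a = (μT²/4π²)^(1/3).
μT²/4π² = 3.077×10¹⁰ × (2.751×10⁶)² / 39.48 = 5.898×10²¹ m³.
a = 1.807×10⁷ m = 18068 km.

r_sync ≈ 18070 km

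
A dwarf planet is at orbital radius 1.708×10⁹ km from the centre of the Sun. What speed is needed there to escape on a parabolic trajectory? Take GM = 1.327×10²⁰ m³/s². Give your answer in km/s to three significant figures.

v_esc ≈ 12.5 km/s

r = 1.708×10⁹ km = 1.708×10¹² m.
Escape speed v_esc = √(2μ/r) = √(2 × 1.327×10²⁰ / 1.708×10¹²) = √(1.554×10⁸) = 12470 m/s.
= 12.47 km/s.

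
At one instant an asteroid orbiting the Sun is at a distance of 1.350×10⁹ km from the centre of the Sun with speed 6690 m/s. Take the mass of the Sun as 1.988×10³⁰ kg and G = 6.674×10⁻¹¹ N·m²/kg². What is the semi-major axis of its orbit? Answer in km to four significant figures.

μ = GM = 6.674×10⁻¹¹ × 1.988×10³⁰ = 1.327×10²⁰ m³/s².
r = 1.350×10¹² m.
Specific orbital energy ε = v²/2 − μ/r = (6690)²/2 − 1.327×10²⁰/1.350×10¹² = -7.590×10⁷ J/kg.
Since ε = −μ/(2a), a = −μ/(2ε) = 8.740×10¹¹ m = 8.7401×10⁸ km.

a ≈ 8.740×10⁸ km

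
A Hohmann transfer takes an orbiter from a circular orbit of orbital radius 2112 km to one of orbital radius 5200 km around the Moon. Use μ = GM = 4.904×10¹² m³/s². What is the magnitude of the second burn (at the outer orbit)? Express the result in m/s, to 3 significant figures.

r₁ = 2112 km = 2.112×10⁶ m.
r₂ = 5200 km = 5.200×10⁶ m.
Transfer ellipse a_t = (r₁ + r₂)/2 = 3.656×10⁶ m.
At r₁: circular v_c1 = √(μ/r₁) = 1524 m/s; transfer-perilune v_p = √[μ(2/r₁ − 1/a_t)] = 1817 m/s.
At r₂: circular v_c2 = √(μ/r₂) = 971.1 m/s; transfer-apolune v_a = √[μ(2/r₂ − 1/a_t)] = 738.1 m/s.
Δv₂ = v_c2 − v_a = 233.0 m/s.

Δv ≈ 233 m/s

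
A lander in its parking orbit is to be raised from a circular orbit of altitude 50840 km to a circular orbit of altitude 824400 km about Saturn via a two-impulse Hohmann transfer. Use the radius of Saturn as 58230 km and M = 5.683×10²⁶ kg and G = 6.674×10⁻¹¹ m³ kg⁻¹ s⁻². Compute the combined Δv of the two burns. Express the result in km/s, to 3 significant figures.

μ = GM = 6.674×10⁻¹¹ × 5.683×10²⁶ = 3.793×10¹⁶ m³/s².
r₁ = 58230 + 50840 = 109070 km = 1.0907×10⁸ m.
r₂ = 58230 + 824400 = 882630 km = 8.8263×10⁸ m.
Transfer ellipse a_t = (r₁ + r₂)/2 = 4.958×10⁸ m.
At r₁: circular v_c1 = √(μ/r₁) = 18650 m/s; transfer-perikrone v_p = √[μ(2/r₁ − 1/a_t)] = 24880 m/s.
Δv₁ = v_p − v_c1 = 6232 m/s.
At r₂: circular v_c2 = √(μ/r₂) = 6555 m/s; transfer-apokrone v_a = √[μ(2/r₂ − 1/a_t)] = 3074 m/s.
Δv₂ = v_c2 − v_a = 3481 m/s.
Total Δv = Δv₁ + Δv₂ = 9713 m/s = 9.713 km/s.

Δv_total ≈ 9.71 km/s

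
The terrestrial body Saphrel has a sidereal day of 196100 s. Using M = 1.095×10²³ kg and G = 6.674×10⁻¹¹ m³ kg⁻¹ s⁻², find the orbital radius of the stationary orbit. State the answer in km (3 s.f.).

r_sync ≈ 19200 km

μ = GM = 6.674×10⁻¹¹ × 1.095×10²³ = 7.308×10¹² m³/s².
A synchronous orbit has period T, so by Kepler's third law a = (μT²/4π²)^(1/3).
μT²/4π² = 7.308×10¹² × (1.961×10⁵)² / 39.48 = 7.119×10²¹ m³.
a = 1.924×10⁷ m = 19237 km.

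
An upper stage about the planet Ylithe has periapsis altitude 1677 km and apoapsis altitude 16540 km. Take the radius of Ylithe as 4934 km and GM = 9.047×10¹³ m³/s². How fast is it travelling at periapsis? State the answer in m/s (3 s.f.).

r_p = 4934 + 1677 = 6611.0 km = 6.6110×10⁶ m.
r_a = 4934 + 16540 = 21474 km = 2.1474×10⁷ m.
Semi-major axis a = (r_p + r_a)/2 = 14042 km = 1.404×10⁷ m.
Vis-viva: v² = μ(2/r − 1/a) = 9.047×10¹³ × (3.025×10⁻⁷ − 7.121×10⁻⁸) = 2.093×10⁷ m²/s².
v = 4575 m/s.

v ≈ 4570 m/s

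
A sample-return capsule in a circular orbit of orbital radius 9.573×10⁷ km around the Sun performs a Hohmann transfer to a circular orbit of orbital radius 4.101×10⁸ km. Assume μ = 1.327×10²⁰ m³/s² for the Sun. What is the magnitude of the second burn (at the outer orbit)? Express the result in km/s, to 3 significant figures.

r₁ = 9.573×10⁷ km = 9.573×10¹⁰ m.
r₂ = 4.101×10⁸ km = 4.101×10¹¹ m.
Transfer ellipse a_t = (r₁ + r₂)/2 = 2.529×10¹¹ m.
At r₁: circular v_c1 = √(μ/r₁) = 37230 m/s; transfer-perihelion v_p = √[μ(2/r₁ − 1/a_t)] = 47410 m/s.
At r₂: circular v_c2 = √(μ/r₂) = 17990 m/s; transfer-aphelion v_a = √[μ(2/r₂ − 1/a_t)] = 11070 m/s.
Δv₂ = v_c2 − v_a = 6921 m/s.
= 6.921 km/s.

Δv ≈ 6.92 km/s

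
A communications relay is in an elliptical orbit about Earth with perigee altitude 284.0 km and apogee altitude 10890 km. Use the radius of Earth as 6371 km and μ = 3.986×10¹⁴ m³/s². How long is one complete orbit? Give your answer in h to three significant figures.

r_p = 6371 + 284.0 = 6655.0 km = 6.6550×10⁶ m.
r_a = 6371 + 10890 = 17261 km = 1.7261×10⁷ m.
Semi-major axis a = (r_p + r_a)/2 = (6655.0 + 17261)/2 = 11958 km = 1.196×10⁷ m.
By Kepler's third law T = 2π√(a³/μ) = 2π × 2.071×10³ = 1.301×10⁴ s.
= 3.615 h.

T ≈ 3.61 h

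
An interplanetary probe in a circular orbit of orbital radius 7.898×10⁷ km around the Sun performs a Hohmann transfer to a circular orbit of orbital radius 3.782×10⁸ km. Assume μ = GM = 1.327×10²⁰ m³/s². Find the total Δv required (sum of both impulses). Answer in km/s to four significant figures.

Δv_total ≈ 19.46 km/s

r₁ = 7.898×10⁷ km = 7.898×10¹⁰ m.
r₂ = 3.782×10⁸ km = 3.782×10¹¹ m.
Transfer ellipse a_t = (r₁ + r₂)/2 = 2.286×10¹¹ m.
At r₁: circular v_c1 = √(μ/r₁) = 40990 m/s; transfer-perihelion v_p = √[μ(2/r₁ − 1/a_t)] = 52720 m/s.
Δv₁ = v_p − v_c1 = 11730 m/s.
At r₂: circular v_c2 = √(μ/r₂) = 18730 m/s; transfer-aphelion v_a = √[μ(2/r₂ − 1/a_t)] = 11010 m/s.
Δv₂ = v_c2 − v_a = 7721 m/s.
Total Δv = Δv₁ + Δv₂ = 19460 m/s = 19.46 km/s.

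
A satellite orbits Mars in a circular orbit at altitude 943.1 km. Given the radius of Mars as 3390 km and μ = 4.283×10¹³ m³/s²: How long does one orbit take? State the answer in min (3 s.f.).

r = 3390 + 943.1 = 4333.1 km = 4.3331×10⁶ m.
Kepler's third law: T = 2π√(r³/μ) = 2π√((4.333×10⁶)³ / 4.283×10¹³).
r³/μ = 1.900×10⁶ s², so T = 2π × 1.378×10³ = 8.660×10³ s.
Converting: 8.660×10³ s ÷ 60.00 = 144.3 min.

T ≈ 144 min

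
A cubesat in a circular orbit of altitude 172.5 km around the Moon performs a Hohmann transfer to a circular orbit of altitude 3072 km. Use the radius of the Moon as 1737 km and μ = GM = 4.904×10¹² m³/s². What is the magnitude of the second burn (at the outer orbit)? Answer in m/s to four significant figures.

r₁ = 1737 + 172.5 = 1909.5 km = 1.9095×10⁶ m.
r₂ = 1737 + 3072 = 4809.0 km = 4.8090×10⁶ m.
Transfer ellipse a_t = (r₁ + r₂)/2 = 3.359×10⁶ m.
At r₁: circular v_c1 = √(μ/r₁) = 1603 m/s; transfer-perilune v_p = √[μ(2/r₁ − 1/a_t)] = 1917 m/s.
At r₂: circular v_c2 = √(μ/r₂) = 1010 m/s; transfer-apolune v_a = √[μ(2/r₂ − 1/a_t)] = 761.4 m/s.
Δv₂ = v_c2 − v_a = 248.5 m/s.

Δv ≈ 248.5 m/s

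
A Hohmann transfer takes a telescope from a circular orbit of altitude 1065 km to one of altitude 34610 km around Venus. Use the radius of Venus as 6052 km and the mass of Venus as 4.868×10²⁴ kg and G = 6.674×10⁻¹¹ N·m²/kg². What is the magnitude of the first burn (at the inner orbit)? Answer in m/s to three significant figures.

Δv ≈ 2060 m/s

μ = GM = 6.674×10⁻¹¹ × 4.868×10²⁴ = 3.249×10¹⁴ m³/s².
r₁ = 6052 + 1065 = 7117.0 km = 7.1170×10⁶ m.
r₂ = 6052 + 34610 = 40662 km = 4.0662×10⁷ m.
Transfer ellipse a_t = (r₁ + r₂)/2 = 2.389×10⁷ m.
At r₁: circular v_c1 = √(μ/r₁) = 6756 m/s; transfer-periapsis v_p = √[μ(2/r₁ − 1/a_t)] = 8815 m/s.
Δv₁ = v_p − v_c1 = 2058 m/s.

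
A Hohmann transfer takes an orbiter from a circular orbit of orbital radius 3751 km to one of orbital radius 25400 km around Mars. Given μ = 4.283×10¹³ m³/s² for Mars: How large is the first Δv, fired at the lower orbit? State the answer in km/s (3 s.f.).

r₁ = 3751 km = 3.751×10⁶ m.
r₂ = 25400 km = 2.540×10⁷ m.
Transfer ellipse a_t = (r₁ + r₂)/2 = 1.458×10⁷ m.
At r₁: circular v_c1 = √(μ/r₁) = 3379 m/s; transfer-periapsis v_p = √[μ(2/r₁ − 1/a_t)] = 4461 m/s.
Δv₁ = v_p − v_c1 = 1082 m/s.
= 1.082 km/s.

Δv ≈ 1.08 km/s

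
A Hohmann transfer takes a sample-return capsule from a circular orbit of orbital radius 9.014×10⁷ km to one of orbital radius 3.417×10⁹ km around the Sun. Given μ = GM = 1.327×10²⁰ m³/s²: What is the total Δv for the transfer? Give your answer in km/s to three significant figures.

r₁ = 9.014×10⁷ km = 9.014×10¹⁰ m.
r₂ = 3.417×10⁹ km = 3.417×10¹² m.
Transfer ellipse a_t = (r₁ + r₂)/2 = 1.754×10¹² m.
At r₁: circular v_c1 = √(μ/r₁) = 38370 m/s; transfer-perihelion v_p = √[μ(2/r₁ − 1/a_t)] = 53560 m/s.
Δv₁ = v_p − v_c1 = 15190 m/s.
At r₂: circular v_c2 = √(μ/r₂) = 6232 m/s; transfer-aphelion v_a = √[μ(2/r₂ − 1/a_t)] = 1413 m/s.
Δv₂ = v_c2 − v_a = 4819 m/s.
Total Δv = Δv₁ + Δv₂ = 20010 m/s = 20.01 km/s.

Δv_total ≈ 20.0 km/s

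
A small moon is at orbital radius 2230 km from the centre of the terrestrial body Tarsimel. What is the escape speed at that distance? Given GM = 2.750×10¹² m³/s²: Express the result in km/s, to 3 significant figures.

v_esc ≈ 1.57 km/s

r = 2230 km = 2.230×10⁶ m.
Escape speed v_esc = √(2μ/r) = √(2 × 2.750×10¹² / 2.230×10⁶) = √(2.466×10⁶) = 1570 m/s.
= 1.570 km/s.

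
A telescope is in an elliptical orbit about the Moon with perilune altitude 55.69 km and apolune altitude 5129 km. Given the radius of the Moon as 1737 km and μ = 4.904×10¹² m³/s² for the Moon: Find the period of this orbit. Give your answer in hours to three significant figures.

r_p = 1737 + 55.69 = 1792.7 km = 1.7927×10⁶ m.
r_a = 1737 + 5129 = 6866.0 km = 6.8660×10⁶ m.
Semi-major axis a = (r_p + r_a)/2 = (1792.7 + 6866.0)/2 = 4329.3 km = 4.329×10⁶ m.
By Kepler's third law T = 2π√(a³/μ) = 2π × 4.068×10³ = 2.556×10⁴ s.
= 7.100 hours.

T ≈ 7.10 hours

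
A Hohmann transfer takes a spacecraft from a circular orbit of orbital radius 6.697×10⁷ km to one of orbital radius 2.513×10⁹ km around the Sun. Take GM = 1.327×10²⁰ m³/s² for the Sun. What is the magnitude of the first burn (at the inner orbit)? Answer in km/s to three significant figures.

Δv ≈ 17.6 km/s

r₁ = 6.697×10⁷ km = 6.697×10¹⁰ m.
r₂ = 2.513×10⁹ km = 2.513×10¹² m.
Transfer ellipse a_t = (r₁ + r₂)/2 = 1.290×10¹² m.
At r₁: circular v_c1 = √(μ/r₁) = 44510 m/s; transfer-perihelion v_p = √[μ(2/r₁ − 1/a_t)] = 62130 m/s.
Δv₁ = v_p − v_c1 = 17620 m/s.
= 17.62 km/s.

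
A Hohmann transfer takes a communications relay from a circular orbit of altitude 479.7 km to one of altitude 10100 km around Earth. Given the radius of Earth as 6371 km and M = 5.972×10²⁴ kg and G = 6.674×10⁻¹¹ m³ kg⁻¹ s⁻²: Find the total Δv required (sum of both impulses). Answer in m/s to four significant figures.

μ = GM = 6.674×10⁻¹¹ × 5.972×10²⁴ = 3.986×10¹⁴ m³/s².
r₁ = 6371 + 479.7 = 6850.7 km = 6.8507×10⁶ m.
r₂ = 6371 + 10100 = 16471 km = 1.6471×10⁷ m.
Transfer ellipse a_t = (r₁ + r₂)/2 = 1.166×10⁷ m.
At r₁: circular v_c1 = √(μ/r₁) = 7628 m/s; transfer-perigee v_p = √[μ(2/r₁ − 1/a_t)] = 9065 m/s.
Δv₁ = v_p − v_c1 = 1438 m/s.
At r₂: circular v_c2 = √(μ/r₂) = 4919 m/s; transfer-apogee v_a = √[μ(2/r₂ − 1/a_t)] = 3770 m/s.
Δv₂ = v_c2 − v_a = 1149 m/s.
Total Δv = Δv₁ + Δv₂ = 2586 m/s.

Δv_total ≈ 2586 m/s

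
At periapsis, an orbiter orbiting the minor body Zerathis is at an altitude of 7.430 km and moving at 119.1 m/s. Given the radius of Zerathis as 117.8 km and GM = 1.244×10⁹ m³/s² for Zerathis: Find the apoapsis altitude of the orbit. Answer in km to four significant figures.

r_p = 117.8 + 7.430 = 125.23 km = 1.252×10⁵ m.
Specific energy ε = v²/2 − μ/r = -2.841×10³ J/kg, so a = −μ/(2ε) = 2.189×10⁵ m.
The apsides satisfy r_p + r_a = 2a, so the apoapsis radius is 2a − r_p = 3.126×10⁵ m = 312.60 km.
Apoapsis altitude = 312.60 − 117.8 = 194.80 km.

apoapsis altitude ≈ 194.8 km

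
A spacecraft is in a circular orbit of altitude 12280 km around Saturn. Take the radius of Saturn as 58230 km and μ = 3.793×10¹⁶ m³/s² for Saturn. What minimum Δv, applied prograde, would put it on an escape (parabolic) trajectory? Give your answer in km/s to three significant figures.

r = 58230 + 12280 = 70510 km = 7.0510×10⁷ m.
Circular speed v_c = √(μ/r) = 23190 m/s.
Escape speed v_esc = √(2μ/r) = √2 × v_c = 32800 m/s.
Δv = v_esc − v_c = 9607 m/s = 9.607 km/s.

Δv ≈ 9.61 km/s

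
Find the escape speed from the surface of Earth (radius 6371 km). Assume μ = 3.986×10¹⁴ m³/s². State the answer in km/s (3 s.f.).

r = R = 6.371×10⁶ m.
Escape speed v_esc = √(2μ/r) = √(2 × 3.986×10¹⁴ / 6.371×10⁶) = √(1.251×10⁸) = 11190 m/s.
= 11.19 km/s.

v_esc ≈ 11.2 km/s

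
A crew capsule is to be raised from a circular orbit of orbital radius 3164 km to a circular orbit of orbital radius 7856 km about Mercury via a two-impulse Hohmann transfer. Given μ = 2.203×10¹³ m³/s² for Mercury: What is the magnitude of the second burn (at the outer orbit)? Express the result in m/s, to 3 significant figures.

r₁ = 3164 km = 3.164×10⁶ m.
r₂ = 7856 km = 7.856×10⁶ m.
Transfer ellipse a_t = (r₁ + r₂)/2 = 5.510×10⁶ m.
At r₁: circular v_c1 = √(μ/r₁) = 2639 m/s; transfer-periherm v_p = √[μ(2/r₁ − 1/a_t)] = 3151 m/s.
At r₂: circular v_c2 = √(μ/r₂) = 1675 m/s; transfer-apoherm v_a = √[μ(2/r₂ − 1/a_t)] = 1269 m/s.
Δv₂ = v_c2 − v_a = 405.6 m/s.

Δv ≈ 406 m/s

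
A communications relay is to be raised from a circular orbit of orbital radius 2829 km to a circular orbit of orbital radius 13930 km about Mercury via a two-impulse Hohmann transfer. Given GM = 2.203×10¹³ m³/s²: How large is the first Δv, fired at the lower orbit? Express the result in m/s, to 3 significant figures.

Δv ≈ 807 m/s

r₁ = 2829 km = 2.829×10⁶ m.
r₂ = 13930 km = 1.393×10⁷ m.
Transfer ellipse a_t = (r₁ + r₂)/2 = 8.380×10⁶ m.
At r₁: circular v_c1 = √(μ/r₁) = 2791 m/s; transfer-periherm v_p = √[μ(2/r₁ − 1/a_t)] = 3598 m/s.
Δv₁ = v_p − v_c1 = 807.4 m/s.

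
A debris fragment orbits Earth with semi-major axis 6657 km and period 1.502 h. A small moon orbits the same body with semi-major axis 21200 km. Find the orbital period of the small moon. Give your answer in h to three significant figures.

Kepler's third law: T² ∝ a³, so T₂ = T₁ (a₂/a₁)^(3/2).
a₂/a₁ = 3.185, (a₂/a₁)^(3/2) = 5.683.
T₂ = 1.502 × 5.683 = 8.536 h.

T₂ ≈ 8.54 h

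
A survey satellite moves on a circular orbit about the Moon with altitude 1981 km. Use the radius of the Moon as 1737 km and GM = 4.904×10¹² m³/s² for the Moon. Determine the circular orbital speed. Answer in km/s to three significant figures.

v ≈ 1.15 km/s

r = 1737 + 1981 = 3718.0 km = 3.7180×10⁶ m.
For a circular orbit v = √(μ/r) = √(4.904×10¹² / 3.718×10⁶) = √(1.319×10⁶) = 1148 m/s.
That is 1.148 km/s.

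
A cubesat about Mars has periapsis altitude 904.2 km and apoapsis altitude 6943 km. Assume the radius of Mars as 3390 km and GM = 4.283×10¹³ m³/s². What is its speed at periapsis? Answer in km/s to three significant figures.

r_p = 3390 + 904.2 = 4294.2 km = 4.2942×10⁶ m.
r_a = 3390 + 6943 = 10333 km = 1.0333×10⁷ m.
Semi-major axis a = (r_p + r_a)/2 = 7313.6 km = 7.314×10⁶ m.
Vis-viva: v² = μ(2/r − 1/a) = 4.283×10¹³ × (4.657×10⁻⁷ − 1.367×10⁻⁷) = 1.409×10⁷ m²/s².
v = 3754 m/s = 3.754 km/s.

v ≈ 3.75 km/s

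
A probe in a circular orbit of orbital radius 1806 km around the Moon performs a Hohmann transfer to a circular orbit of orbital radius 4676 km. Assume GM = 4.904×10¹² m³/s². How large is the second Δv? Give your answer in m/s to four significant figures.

r₁ = 1806 km = 1.806×10⁶ m.
r₂ = 4676 km = 4.676×10⁶ m.
Transfer ellipse a_t = (r₁ + r₂)/2 = 3.241×10⁶ m.
At r₁: circular v_c1 = √(μ/r₁) = 1648 m/s; transfer-perilune v_p = √[μ(2/r₁ − 1/a_t)] = 1979 m/s.
At r₂: circular v_c2 = √(μ/r₂) = 1024 m/s; transfer-apolune v_a = √[μ(2/r₂ − 1/a_t)] = 764.5 m/s.
Δv₂ = v_c2 − v_a = 259.6 m/s.

Δv ≈ 259.6 m/s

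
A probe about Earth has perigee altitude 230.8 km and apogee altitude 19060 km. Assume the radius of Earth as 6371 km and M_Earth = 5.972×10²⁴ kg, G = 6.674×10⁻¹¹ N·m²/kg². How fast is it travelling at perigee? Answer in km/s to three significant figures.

v ≈ 9.79 km/s

μ = GM = 6.674×10⁻¹¹ × 5.972×10²⁴ = 3.986×10¹⁴ m³/s².
r_p = 6371 + 230.8 = 6601.8 km = 6.6018×10⁶ m.
r_a = 6371 + 19060 = 25431 km = 2.5431×10⁷ m.
Semi-major axis a = (r_p + r_a)/2 = 16016 km = 1.602×10⁷ m.
Vis-viva: v² = μ(2/r − 1/a) = 3.986×10¹⁴ × (3.029×10⁻⁷ − 6.244×10⁻⁸) = 9.586×10⁷ m²/s².
v = 9791 m/s = 9.791 km/s.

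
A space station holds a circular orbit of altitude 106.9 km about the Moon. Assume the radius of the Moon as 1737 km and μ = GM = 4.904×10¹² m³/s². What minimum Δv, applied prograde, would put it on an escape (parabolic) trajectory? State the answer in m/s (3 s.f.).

Δv ≈ 676 m/s

r = 1737 + 106.9 = 1843.9 km = 1.8439×10⁶ m.
Circular speed v_c = √(μ/r) = 1631 m/s.
Escape speed v_esc = √(2μ/r) = √2 × v_c = 2306 m/s.
Δv = v_esc − v_c = 675.5 m/s.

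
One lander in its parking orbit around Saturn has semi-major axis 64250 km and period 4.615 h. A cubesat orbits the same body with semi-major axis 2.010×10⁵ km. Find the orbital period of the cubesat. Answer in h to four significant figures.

Kepler's third law: T² ∝ a³, so T₂ = T₁ (a₂/a₁)^(3/2).
a₂/a₁ = 3.128, (a₂/a₁)^(3/2) = 5.533.
T₂ = 4.615 × 5.533 = 25.54 h.

T₂ ≈ 25.54 h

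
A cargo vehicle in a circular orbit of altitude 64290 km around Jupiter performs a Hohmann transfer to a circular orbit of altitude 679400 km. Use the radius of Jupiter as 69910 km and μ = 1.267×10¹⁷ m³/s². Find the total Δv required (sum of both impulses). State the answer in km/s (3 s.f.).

r₁ = 69910 + 64290 = 134200 km = 1.3420×10⁸ m.
r₂ = 69910 + 679400 = 749310 km = 7.4931×10⁸ m.
Transfer ellipse a_t = (r₁ + r₂)/2 = 4.418×10⁸ m.
At r₁: circular v_c1 = √(μ/r₁) = 30730 m/s; transfer-perijove v_p = √[μ(2/r₁ − 1/a_t)] = 40020 m/s.
Δv₁ = v_p − v_c1 = 9291 m/s.
At r₂: circular v_c2 = √(μ/r₂) = 13000 m/s; transfer-apojove v_a = √[μ(2/r₂ − 1/a_t)] = 7167 m/s.
Δv₂ = v_c2 − v_a = 5836 m/s.
Total Δv = Δv₁ + Δv₂ = 15130 m/s = 15.13 km/s.

Δv_total ≈ 15.1 km/s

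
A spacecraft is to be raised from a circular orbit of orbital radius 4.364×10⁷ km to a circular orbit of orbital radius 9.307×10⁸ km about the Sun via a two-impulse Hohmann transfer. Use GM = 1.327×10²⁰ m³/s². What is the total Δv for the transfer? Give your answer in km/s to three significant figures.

Δv_total ≈ 29.4 km/s

r₁ = 4.364×10⁷ km = 4.364×10¹⁰ m.
r₂ = 9.307×10⁸ km = 9.307×10¹¹ m.
Transfer ellipse a_t = (r₁ + r₂)/2 = 4.872×10¹¹ m.
At r₁: circular v_c1 = √(μ/r₁) = 55140 m/s; transfer-perihelion v_p = √[μ(2/r₁ − 1/a_t)] = 76220 m/s.
Δv₁ = v_p − v_c1 = 21070 m/s.
At r₂: circular v_c2 = √(μ/r₂) = 11940 m/s; transfer-aphelion v_a = √[μ(2/r₂ − 1/a_t)] = 3574 m/s.
Δv₂ = v_c2 − v_a = 8367 m/s.
Total Δv = Δv₁ + Δv₂ = 29440 m/s = 29.44 km/s.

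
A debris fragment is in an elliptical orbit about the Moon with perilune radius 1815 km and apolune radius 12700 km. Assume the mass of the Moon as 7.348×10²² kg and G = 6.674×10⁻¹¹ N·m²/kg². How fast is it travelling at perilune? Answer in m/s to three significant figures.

μ = GM = 6.674×10⁻¹¹ × 7.348×10²² = 4.904×10¹² m³/s².
Semi-major axis a = (r_p + r_a)/2 = 7257.5 km = 7.258×10⁶ m.
Vis-viva: v² = μ(2/r − 1/a) = 4.904×10¹² × (1.102×10⁻⁶ − 1.378×10⁻⁷) = 4.728×10⁶ m²/s².
v = 2174 m/s.

v ≈ 2170 m/s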